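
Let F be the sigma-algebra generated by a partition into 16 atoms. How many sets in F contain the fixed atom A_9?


Each element of F is a union of some subset S of the 16 atoms.
The element contains A_9 iff A_9 is in S.
So we count subsets S of {A_1,...,A_16} with A_9 in S: choose freely among the other 15 atoms.
Count = 2^(16-1) = 2^15 = 32768.


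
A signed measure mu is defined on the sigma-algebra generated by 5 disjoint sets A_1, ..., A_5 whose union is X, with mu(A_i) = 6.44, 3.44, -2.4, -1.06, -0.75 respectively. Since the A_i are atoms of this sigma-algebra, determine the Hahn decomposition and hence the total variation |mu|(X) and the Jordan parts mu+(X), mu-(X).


Step 1: Every measurable set is a union of atoms (the cells / points), so a Hahn decomposition is
  obtained by grouping atoms by sign: P = union of atoms with mu > 0, N = union of the remaining atoms.
  Atoms in P (indices): 1, 2;  atoms in N (indices): 3, 4, 5
  Positive values: 6.44, 3.44
  Negative values: -2.4, -1.06, -0.75
Step 2: mu+(X) = mu(P) = sum of positive atom values = 9.88
Step 3: mu-(X) = -mu(N) = sum of |negative atom values| = 4.21
Step 4: |mu|(X) = mu+(X) + mu-(X) = 9.88 + 4.21 = 14.09


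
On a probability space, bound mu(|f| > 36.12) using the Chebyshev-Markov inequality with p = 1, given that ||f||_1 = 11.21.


Chebyshev/Markov inequality: mu(|f| > eps) <= (||f||_p / eps)^p
Step 1: ||f||_1 / eps = 11.21 / 36.12 = 0.310354
Step 2: Raise to power p = 1:
  (0.310354)^1 = 0.310354
Step 3: Therefore mu(|f| > 36.12) <= 0.310354


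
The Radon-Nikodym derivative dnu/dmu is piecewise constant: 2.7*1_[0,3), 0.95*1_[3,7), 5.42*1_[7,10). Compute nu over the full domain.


Integrate each piece of the Radon-Nikodym derivative:
Step 1: integral_0^3 2.7 dx = 2.7*(3-0) = 2.7*3 = 8.1
Step 2: integral_3^7 0.95 dx = 0.95*(7-3) = 0.95*4 = 3.8
Step 3: integral_7^10 5.42 dx = 5.42*(10-7) = 5.42*3 = 16.26
Total: 8.1 + 3.8 + 16.26 = 28.16


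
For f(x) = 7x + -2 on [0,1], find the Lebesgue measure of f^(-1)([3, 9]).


f^(-1)([3, 9]) = {x : 3 <= 7x + -2 <= 9}
Solving: (3 - -2)/7 <= x <= (9 - -2)/7
= [0.714286, 1.571429]
Intersecting with [0,1]: [0.714286, 1]
Measure = 1 - 0.714286 = 0.285714


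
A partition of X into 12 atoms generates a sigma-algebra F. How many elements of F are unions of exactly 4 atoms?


Each element of F is a union of some subset of the 12 atoms.
Elements that are unions of exactly 4 atoms correspond to 4-element subsets of the 12 atoms.
Count = C(12, 4) = 12! / (4! * 8!) = 495.


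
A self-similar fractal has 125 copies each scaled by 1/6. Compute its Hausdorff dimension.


For a self-similar set with N copies scaled by 1/r:
dim_H = log(N)/log(r) = log(125)/log(6)
= 4.828314/1.791759
= 2.694733


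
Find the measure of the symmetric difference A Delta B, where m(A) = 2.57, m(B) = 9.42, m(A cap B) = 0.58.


m(A Delta B) = m(A) + m(B) - 2*m(A n B)
= 2.57 + 9.42 - 2*0.58
= 2.57 + 9.42 - 1.16
= 10.83


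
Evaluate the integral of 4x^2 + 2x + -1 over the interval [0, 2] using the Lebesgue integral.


The Lebesgue integral of a Riemann-integrable function agrees with the Riemann integral.
Antiderivative F(x) = (4/3)x^3 + (2/2)x^2 + -1x
F(2) = (4/3)*2^3 + (2/2)*2^2 + -1*2
     = (4/3)*8 + (2/2)*4 + -1*2
     = 10.666667 + 4 + -2
     = 12.666667
F(0) = 0.0
Integral = F(2) - F(0) = 12.666667 - 0.0 = 12.666667


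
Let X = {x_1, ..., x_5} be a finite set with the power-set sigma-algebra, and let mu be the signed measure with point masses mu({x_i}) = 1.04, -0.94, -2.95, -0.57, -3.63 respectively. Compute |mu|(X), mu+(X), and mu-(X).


Step 1: Every measurable set is a union of atoms (the cells / points), so a Hahn decomposition is
  obtained by grouping atoms by sign: P = union of atoms with mu > 0, N = union of the remaining atoms.
  Atoms in P (indices): 1;  atoms in N (indices): 2, 3, 4, 5
  Positive values: 1.04
  Negative values: -0.94, -2.95, -0.57, -3.63
Step 2: mu+(X) = mu(P) = sum of positive atom values = 1.04
Step 3: mu-(X) = -mu(N) = sum of |negative atom values| = 8.09
Step 4: |mu|(X) = mu+(X) + mu-(X) = 1.04 + 8.09 = 9.13


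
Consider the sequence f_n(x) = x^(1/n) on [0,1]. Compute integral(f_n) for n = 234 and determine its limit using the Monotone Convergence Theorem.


At n = 234: f_234(x) = x^(1/234).
Step 1: integral(x^(1/234), 0, 1) = [x^(1/234+1) / (1/234+1)] from 0 to 1
     = 1 / (1/234 + 1) = 1 / ((234+1)/234) = 234/(234+1)
     = 234/235 = 0.995745
Step 2: As n -> infinity, f_n(x) = x^(1/n) -> 1 for x in (0,1], and f_n is increasing in n.
By MCT, lim_n integral(f_n) = integral(lim_n f_n) = integral(1, 0, 1) = 1.
Step 3: Verify convergence: 234/235 = 0.995745 -> 1


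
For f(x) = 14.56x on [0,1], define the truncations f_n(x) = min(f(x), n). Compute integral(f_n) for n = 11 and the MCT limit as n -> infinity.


f(x) = 14.56x on [0,1]; f_n(x) = min(14.56x, n). At n = 11:
Step 1: f(x) reaches 11 at x = 11/14.56 = 0.755495
Step 2: integral(f_11) = integral(14.56x, 0, 0.755495) + integral(11, 0.755495, 1)
       = 14.56*0.755495^2/2 + 11*(1 - 0.755495)
       = 4.15522 + 2.68956
       = 6.84478
Step 3: As n -> infinity, f_n increases to f, so by MCT integral(f_n) -> integral(f) = 14.56/2 = 7.28.
Convergence: integral(f_11) = 6.84478 -> 7.28 as n -> infinity


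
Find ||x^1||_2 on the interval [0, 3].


Step 1: ||f||_2 = (integral_0^3 |x^1|^2 dx)^(1/2)
     = (integral_0^3 x^2 dx)^(1/2)
Step 2: integral_0^3 x^2 dx = [x^3/(3)] from 0 to 3 = 3^3/3
     = 27/3 = 9
Step 3: ||f||_2 = (9)^(1/2) = 3


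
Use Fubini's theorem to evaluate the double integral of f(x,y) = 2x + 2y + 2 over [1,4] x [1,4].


By Fubini, integrate in x first, then y.
Step 1: Fix y, integrate over x in [1,4]:
  integral(2x + 2y + 2, x=1..4)
  = 2*(4^2 - 1^2)/2 + (2y + 2)*(4 - 1)
  = 15 + (2y + 2)*3
  = 15 + 6y + 6
  = 21 + 6y
Step 2: Integrate over y in [1,4]:
  integral(21 + 6y, y=1..4)
  = 21*3 + 6*(4^2 - 1^2)/2
  = 63 + 45
  = 108


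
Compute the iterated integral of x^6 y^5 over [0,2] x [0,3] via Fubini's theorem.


By Fubini's theorem, the double integral factors as a product of single integrals:
Step 1: integral_0^2 x^6 dx = [x^7/7] from 0 to 2
     = 2^7/7 = 18.285714
Step 2: integral_0^3 y^5 dy = [y^6/6] from 0 to 3
     = 3^6/6 = 121.5
Step 3: Double integral = 18.285714 * 121.5 = 2221.714286


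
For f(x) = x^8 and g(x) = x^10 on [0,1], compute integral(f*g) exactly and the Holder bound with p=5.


Step 1: Exact integral of f*g = integral(x^18, 0, 1) = 1/19
     = 0.052632
Step 2: Holder bound with p=5, q=1.25:
  ||f||_p = (integral x^40 dx)^(1/5) = (1/41)^(1/5) = 0.475821
  ||g||_q = (integral x^12.5 dx)^(1/1.25) = (1/13.5)^(1/1.25) = 0.124662
Step 3: Holder bound = ||f||_p * ||g||_q = 0.475821 * 0.124662 = 0.059317
Verification: 0.052632 <= 0.059317 (Holder holds)


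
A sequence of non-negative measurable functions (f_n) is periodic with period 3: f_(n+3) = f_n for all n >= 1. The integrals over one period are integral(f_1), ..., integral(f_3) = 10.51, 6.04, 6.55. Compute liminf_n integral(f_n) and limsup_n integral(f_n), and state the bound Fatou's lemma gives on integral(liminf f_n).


The sequence (integral(f_n)) is periodic with period 3, repeating the values 10.51, 6.04, 6.55 indefinitely.
Step 1: For a periodic sequence, every tail (a_m, a_(m+1), ...) contains all 3 period values infinitely often.
Step 2: Hence inf of every tail = min of the period values = min(10.51, 6.04, 6.55) = 6.04.
        liminf_n integral(f_n) = sup over m of (inf of tail from m) = 6.04.
Step 3: Similarly sup of every tail = max of the period values = 10.51.
        limsup_n integral(f_n) = 10.51.
Step 4: Fatou's lemma: integral(liminf_n f_n) <= liminf_n integral(f_n) = 6.04.
        So the integral of the pointwise liminf is at most 6.04.


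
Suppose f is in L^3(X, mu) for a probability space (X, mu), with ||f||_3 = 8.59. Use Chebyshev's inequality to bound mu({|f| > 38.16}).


Chebyshev/Markov inequality: mu(|f| > eps) <= (||f||_p / eps)^p
Step 1: ||f||_3 / eps = 8.59 / 38.16 = 0.225105
Step 2: Raise to power p = 3:
  (0.225105)^3 = 0.011407
Step 3: Therefore mu(|f| > 38.16) <= 0.011407


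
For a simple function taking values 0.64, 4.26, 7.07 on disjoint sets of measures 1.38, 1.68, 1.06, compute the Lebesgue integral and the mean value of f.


Step 1: Integral = sum(value_i * measure_i)
= 0.64*1.38 + 4.26*1.68 + 7.07*1.06
= 0.8832 + 7.1568 + 7.4942
= 15.5342
Step 2: Total measure of domain = 1.38 + 1.68 + 1.06 = 4.12
Step 3: Average value = 15.5342 / 4.12 = 3.770437


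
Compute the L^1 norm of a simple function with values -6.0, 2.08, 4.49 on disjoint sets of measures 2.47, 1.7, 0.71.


Step 1: Compute |f_i|^1 for each value:
  |-6.0|^1 = 6
  |2.08|^1 = 2.08
  |4.49|^1 = 4.49
Step 2: Multiply by measures and sum:
  6 * 2.47 = 14.82
  2.08 * 1.7 = 3.536
  4.49 * 0.71 = 3.1879
Sum = 14.82 + 3.536 + 3.1879 = 21.5439
Step 3: Take the p-th root:
||f||_1 = (21.5439)^(1/1) = 21.5439


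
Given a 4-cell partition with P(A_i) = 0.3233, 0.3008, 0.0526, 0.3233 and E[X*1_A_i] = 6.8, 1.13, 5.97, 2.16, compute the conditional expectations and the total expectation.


For each cell A_i: E[X|A_i] = E[X*1_A_i] / P(A_i)
Step 1: E[X|A_1] = 6.8 / 0.3233 = 21.033096
Step 2: E[X|A_2] = 1.13 / 0.3008 = 3.756649
Step 3: E[X|A_3] = 5.97 / 0.0526 = 113.498099
Step 4: E[X|A_4] = 2.16 / 0.3233 = 6.681101
Verification: E[X] = sum E[X*1_A_i] = 6.8 + 1.13 + 5.97 + 2.16 = 16.06


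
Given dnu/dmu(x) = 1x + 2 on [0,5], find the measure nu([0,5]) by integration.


nu(A) = integral_A (dnu/dmu) dmu = integral_0^5 (1x + 2) dx
Step 1: Antiderivative F(x) = (1/2)x^2 + 2x
Step 2: F(5) = (1/2)*5^2 + 2*5 = 12.5 + 10 = 22.5
Step 3: F(0) = (1/2)*0^2 + 2*0 = 0.0 + 0 = 0.0
Step 4: nu([0,5]) = F(5) - F(0) = 22.5 - 0.0 = 22.5


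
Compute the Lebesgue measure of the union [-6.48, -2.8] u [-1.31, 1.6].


For pairwise disjoint intervals, m(union) = sum of lengths.
= (-2.8 - -6.48) + (1.6 - -1.31)
= 3.68 + 2.91
= 6.59


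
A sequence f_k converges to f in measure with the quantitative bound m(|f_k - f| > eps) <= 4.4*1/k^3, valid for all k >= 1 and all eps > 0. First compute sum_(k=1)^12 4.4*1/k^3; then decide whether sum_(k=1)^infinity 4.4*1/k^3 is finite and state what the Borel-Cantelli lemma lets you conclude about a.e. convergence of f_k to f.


Step 1: List the terms 4.4*1/k^3 for k = 1 to 12:
  k=1: 4.4
  k=2: 0.55
  k=3: 0.162963
  k=4: 0.06875
  k=5: 0.0352
  k=6: 0.02037
  k=7: 0.012828
  k=8: 0.008594
  k=9: 0.006036
  k=10: 0.0044
  k=11: 0.003306
  k=12: 0.002546
Step 2: Partial sum = 4.4 + 0.55 + 0.162963 + 0.06875 + 0.0352 + 0.02037 + 0.012828 + 0.008594 + 0.006036 + 0.0044 + 0.003306 + 0.002546
     = 5.274993
Step 3: The full series sum_(k>=1) 4.4*1/k^3 converges (p-series with p = 3 > 1; a constant multiple of a convergent series converges).
Step 4: Fix eps > 0. Since sum_k m(|f_k - f| > eps) < infinity, the Borel-Cantelli lemma gives
        m(limsup_k {|f_k - f| > eps}) = 0, i.e. for a.e. x, |f_k(x) - f(x)| <= eps for all large k.
        Applying this with eps = 1/j for j = 1, 2, ... and intersecting the countably many full-measure sets,
        for a.e. x we get limsup_k |f_k(x) - f(x)| <= 1/j for every j, hence f_k -> f almost everywhere.
Conclusion: series converges; Borel-Cantelli yields f_k -> f a.e.


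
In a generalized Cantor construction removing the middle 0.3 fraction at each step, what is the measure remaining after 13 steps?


Step 1: At each step, fraction remaining = 1 - 0.3 = 0.7
Step 2: After 13 steps, measure = (0.7)^13
Result = 0.009689


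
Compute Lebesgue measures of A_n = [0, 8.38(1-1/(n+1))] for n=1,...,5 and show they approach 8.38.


By continuity of measure from below: if A_n increases to A, then m(A_n) -> m(A).
Here A = [0, 8.38], so m(A) = 8.38
Step 1: a_1 = 8.38*(1 - 1/2) = 4.19, m(A_1) = 4.19
Step 2: a_2 = 8.38*(1 - 1/3) = 5.5867, m(A_2) = 5.5867
Step 3: a_3 = 8.38*(1 - 1/4) = 6.285, m(A_3) = 6.285
Step 4: a_4 = 8.38*(1 - 1/5) = 6.704, m(A_4) = 6.704
Step 5: a_5 = 8.38*(1 - 1/6) = 6.9833, m(A_5) = 6.9833
Limit: m(A_n) -> m([0,8.38]) = 8.38


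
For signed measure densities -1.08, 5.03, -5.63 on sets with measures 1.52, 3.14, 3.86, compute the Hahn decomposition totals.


Step 1: Compute signed measure on each set:
  Set 1: -1.08 * 1.52 = -1.6416
  Set 2: 5.03 * 3.14 = 15.7942
  Set 3: -5.63 * 3.86 = -21.7318
Step 2: Total signed measure = (-1.6416) + (15.7942) + (-21.7318)
     = -7.5792
Step 3: Positive part mu+(X) = sum of positive contributions = 15.7942
Step 4: Negative part mu-(X) = |sum of negative contributions| = 23.3734


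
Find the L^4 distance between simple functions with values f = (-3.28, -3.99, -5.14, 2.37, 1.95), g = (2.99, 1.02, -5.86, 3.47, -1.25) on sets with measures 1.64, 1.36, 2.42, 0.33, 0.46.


Step 1: Compute differences f_i - g_i:
  -3.28 - 2.99 = -6.27
  -3.99 - 1.02 = -5.01
  -5.14 - -5.86 = 0.72
  2.37 - 3.47 = -1.1
  1.95 - -1.25 = 3.2
Step 2: Compute |diff|^4 * measure for each set:
  |-6.27|^4 * 1.64 = 1545.504106 * 1.64 = 2534.626735
  |-5.01|^4 * 1.36 = 630.01502 * 1.36 = 856.820427
  |0.72|^4 * 2.42 = 0.268739 * 2.42 = 0.650347
  |-1.1|^4 * 0.33 = 1.4641 * 0.33 = 0.483153
  |3.2|^4 * 0.46 = 104.8576 * 0.46 = 48.234496
Step 3: Sum = 3440.815158
Step 4: ||f-g||_4 = (3440.815158)^(1/4) = 7.658881


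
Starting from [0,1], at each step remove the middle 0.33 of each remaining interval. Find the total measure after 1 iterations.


Step 1: At each step, fraction remaining = 1 - 0.33 = 0.67
Step 2: After 1 steps, measure = (0.67)^1
Step 3: Computing the power step by step:
  After step 1: 0.67
Result = 0.67


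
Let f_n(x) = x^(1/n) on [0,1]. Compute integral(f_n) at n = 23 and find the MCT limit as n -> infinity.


At n = 23: f_23(x) = x^(1/23).
Step 1: integral(x^(1/23), 0, 1) = [x^(1/23+1) / (1/23+1)] from 0 to 1
     = 1 / (1/23 + 1) = 1 / ((23+1)/23) = 23/(23+1)
     = 23/24 = 0.958333
Step 2: As n -> infinity, f_n(x) = x^(1/n) -> 1 for x in (0,1], and f_n is increasing in n.
By MCT, lim_n integral(f_n) = integral(lim_n f_n) = integral(1, 0, 1) = 1.
Step 3: Verify convergence: 23/24 = 0.958333 -> 1


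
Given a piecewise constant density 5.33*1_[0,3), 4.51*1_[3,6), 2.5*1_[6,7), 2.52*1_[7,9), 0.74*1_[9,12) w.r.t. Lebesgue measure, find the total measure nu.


Integrate each piece of the Radon-Nikodym derivative:
Step 1: integral_0^3 5.33 dx = 5.33*(3-0) = 5.33*3 = 15.99
Step 2: integral_3^6 4.51 dx = 4.51*(6-3) = 4.51*3 = 13.53
Step 3: integral_6^7 2.5 dx = 2.5*(7-6) = 2.5*1 = 2.5
Step 4: integral_7^9 2.52 dx = 2.52*(9-7) = 2.52*2 = 5.04
Step 5: integral_9^12 0.74 dx = 0.74*(12-9) = 0.74*3 = 2.22
Total: 15.99 + 13.53 + 2.5 + 5.04 + 2.22 = 39.28


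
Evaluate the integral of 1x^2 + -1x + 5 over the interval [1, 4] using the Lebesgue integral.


The Lebesgue integral of a Riemann-integrable function agrees with the Riemann integral.
Antiderivative F(x) = (1/3)x^3 + (-1/2)x^2 + 5x
F(4) = (1/3)*4^3 + (-1/2)*4^2 + 5*4
     = (1/3)*64 + (-1/2)*16 + 5*4
     = 21.333333 + -8 + 20
     = 33.333333
F(1) = 4.833333
Integral = F(4) - F(1) = 33.333333 - 4.833333 = 28.5


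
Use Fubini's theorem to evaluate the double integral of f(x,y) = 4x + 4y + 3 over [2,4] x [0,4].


By Fubini, integrate in x first, then y.
Step 1: Fix y, integrate over x in [2,4]:
  integral(4x + 4y + 3, x=2..4)
  = 4*(4^2 - 2^2)/2 + (4y + 3)*(4 - 2)
  = 24 + (4y + 3)*2
  = 24 + 8y + 6
  = 30 + 8y
Step 2: Integrate over y in [0,4]:
  integral(30 + 8y, y=0..4)
  = 30*4 + 8*(4^2 - 0^2)/2
  = 120 + 64
  = 184


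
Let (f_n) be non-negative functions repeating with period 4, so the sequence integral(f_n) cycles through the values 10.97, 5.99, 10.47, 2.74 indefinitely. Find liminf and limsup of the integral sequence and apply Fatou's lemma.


The sequence (integral(f_n)) is periodic with period 4, repeating the values 10.97, 5.99, 10.47, 2.74 indefinitely.
Step 1: For a periodic sequence, every tail (a_m, a_(m+1), ...) contains all 4 period values infinitely often.
Step 2: Hence inf of every tail = min of the period values = min(10.97, 5.99, 10.47, 2.74) = 2.74.
        liminf_n integral(f_n) = sup over m of (inf of tail from m) = 2.74.
Step 3: Similarly sup of every tail = max of the period values = 10.97.
        limsup_n integral(f_n) = 10.97.
Step 4: Fatou's lemma: integral(liminf_n f_n) <= liminf_n integral(f_n) = 2.74.
        So the integral of the pointwise liminf is at most 2.74.


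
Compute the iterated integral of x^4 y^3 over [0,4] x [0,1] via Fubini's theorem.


By Fubini's theorem, the double integral factors as a product of single integrals:
Step 1: integral_0^4 x^4 dx = [x^5/5] from 0 to 4
     = 4^5/5 = 204.8
Step 2: integral_0^1 y^3 dy = [y^4/4] from 0 to 1
     = 1^4/4 = 0.25
Step 3: Double integral = 204.8 * 0.25 = 51.2


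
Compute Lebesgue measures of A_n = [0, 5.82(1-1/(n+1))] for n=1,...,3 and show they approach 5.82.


By continuity of measure from below: if A_n increases to A, then m(A_n) -> m(A).
Here A = [0, 5.82], so m(A) = 5.82
Step 1: a_1 = 5.82*(1 - 1/2) = 2.91, m(A_1) = 2.91
Step 2: a_2 = 5.82*(1 - 1/3) = 3.88, m(A_2) = 3.88
Step 3: a_3 = 5.82*(1 - 1/4) = 4.365, m(A_3) = 4.365
Limit: m(A_n) -> m([0,5.82]) = 5.82


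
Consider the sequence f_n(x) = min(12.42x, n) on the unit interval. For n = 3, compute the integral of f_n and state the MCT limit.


f(x) = 12.42x on [0,1]; f_n(x) = min(12.42x, n). At n = 3:
Step 1: f(x) reaches 3 at x = 3/12.42 = 0.241546
Step 2: integral(f_3) = integral(12.42x, 0, 0.241546) + integral(3, 0.241546, 1)
       = 12.42*0.241546^2/2 + 3*(1 - 0.241546)
       = 0.362319 + 2.275362
       = 2.637681
Step 3: As n -> infinity, f_n increases to f, so by MCT integral(f_n) -> integral(f) = 12.42/2 = 6.21.
Convergence: integral(f_3) = 2.637681 -> 6.21 as n -> infinity


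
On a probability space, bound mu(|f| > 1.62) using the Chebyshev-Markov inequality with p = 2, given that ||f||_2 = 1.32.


Chebyshev/Markov inequality: mu(|f| > eps) <= (||f||_p / eps)^p
Step 1: ||f||_2 / eps = 1.32 / 1.62 = 0.814815
Step 2: Raise to power p = 2:
  (0.814815)^2 = 0.663923
Step 3: Therefore mu(|f| > 1.62) <= 0.663923


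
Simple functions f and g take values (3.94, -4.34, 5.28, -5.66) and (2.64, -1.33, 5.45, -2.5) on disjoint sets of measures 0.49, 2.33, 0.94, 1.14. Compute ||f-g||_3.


Step 1: Compute differences f_i - g_i:
  3.94 - 2.64 = 1.3
  -4.34 - -1.33 = -3.01
  5.28 - 5.45 = -0.17
  -5.66 - -2.5 = -3.16
Step 2: Compute |diff|^3 * measure for each set:
  |1.3|^3 * 0.49 = 2.197 * 0.49 = 1.07653
  |-3.01|^3 * 2.33 = 27.270901 * 2.33 = 63.541199
  |-0.17|^3 * 0.94 = 0.004913 * 0.94 = 0.004618
  |-3.16|^3 * 1.14 = 31.554496 * 1.14 = 35.972125
Step 3: Sum = 100.594473
Step 4: ||f-g||_3 = (100.594473)^(1/3) = 4.650768


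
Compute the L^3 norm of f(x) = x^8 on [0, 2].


Step 1: ||f||_3 = (integral_0^2 |x^8|^3 dx)^(1/3)
     = (integral_0^2 x^24 dx)^(1/3)
Step 2: integral_0^2 x^24 dx = [x^25/(25)] from 0 to 2 = 2^25/25
     = 33554432/25 = 1.342177e+06
Step 3: ||f||_3 = (1.342177e+06)^(1/3) = 110.307056


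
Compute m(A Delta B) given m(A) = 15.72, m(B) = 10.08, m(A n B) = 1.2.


m(A Delta B) = m(A) + m(B) - 2*m(A n B)
= 15.72 + 10.08 - 2*1.2
= 15.72 + 10.08 - 2.4
= 23.4


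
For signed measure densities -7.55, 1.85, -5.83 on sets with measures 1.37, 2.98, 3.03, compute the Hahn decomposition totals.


Step 1: Compute signed measure on each set:
  Set 1: -7.55 * 1.37 = -10.3435
  Set 2: 1.85 * 2.98 = 5.513
  Set 3: -5.83 * 3.03 = -17.6649
Step 2: Total signed measure = (-10.3435) + (5.513) + (-17.6649)
     = -22.4954
Step 3: Positive part mu+(X) = sum of positive contributions = 5.513
Step 4: Negative part mu-(X) = |sum of negative contributions| = 28.0084


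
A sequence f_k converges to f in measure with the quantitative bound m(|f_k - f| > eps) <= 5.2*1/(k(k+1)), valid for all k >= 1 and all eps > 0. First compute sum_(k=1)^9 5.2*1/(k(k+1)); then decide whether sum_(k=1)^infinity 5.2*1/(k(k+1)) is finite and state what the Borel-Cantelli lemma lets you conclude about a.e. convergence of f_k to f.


Step 1: List the terms 5.2*1/(k(k+1)) for k = 1 to 9:
  k=1: 2.6
  k=2: 0.866667
  k=3: 0.433333
  k=4: 0.26
  k=5: 0.173333
  k=6: 0.12381
  k=7: 0.092857
  k=8: 0.072222
  k=9: 0.057778
Step 2: Partial sum = 2.6 + 0.866667 + 0.433333 + 0.26 + 0.173333 + 0.12381 + 0.092857 + 0.072222 + 0.057778
     = 4.68
Step 3: The full series sum_(k>=1) 5.2*1/(k(k+1)) converges (telescoping series sum 1/(k(k+1)) = 1; a constant multiple of a convergent series converges).
Step 4: Fix eps > 0. Since sum_k m(|f_k - f| > eps) < infinity, the Borel-Cantelli lemma gives
        m(limsup_k {|f_k - f| > eps}) = 0, i.e. for a.e. x, |f_k(x) - f(x)| <= eps for all large k.
        Applying this with eps = 1/j for j = 1, 2, ... and intersecting the countably many full-measure sets,
        for a.e. x we get limsup_k |f_k(x) - f(x)| <= 1/j for every j, hence f_k -> f almost everywhere.
Conclusion: series converges; Borel-Cantelli yields f_k -> f a.e.


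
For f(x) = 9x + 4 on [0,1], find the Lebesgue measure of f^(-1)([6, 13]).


f^(-1)([6, 13]) = {x : 6 <= 9x + 4 <= 13}
Solving: (6 - 4)/9 <= x <= (13 - 4)/9
= [0.222222, 1]
Intersecting with [0,1]: [0.222222, 1]
Measure = 1 - 0.222222 = 0.777778


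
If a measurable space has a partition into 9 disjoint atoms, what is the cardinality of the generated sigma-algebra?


Each element of the sigma-algebra is a union of some subset of the 9 atoms.
The number of such subsets is 2^9 = 512.


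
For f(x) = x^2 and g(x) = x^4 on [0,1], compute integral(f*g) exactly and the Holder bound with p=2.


Step 1: Exact integral of f*g = integral(x^6, 0, 1) = 1/7
     = 0.142857
Step 2: Holder bound with p=2, q=2:
  ||f||_p = (integral x^4 dx)^(1/2) = (1/5)^(1/2) = 0.447214
  ||g||_q = (integral x^8 dx)^(1/2) = (1/9)^(1/2) = 0.333333
Step 3: Holder bound = ||f||_p * ||g||_q = 0.447214 * 0.333333 = 0.149071
Verification: 0.142857 <= 0.149071 (Holder holds)


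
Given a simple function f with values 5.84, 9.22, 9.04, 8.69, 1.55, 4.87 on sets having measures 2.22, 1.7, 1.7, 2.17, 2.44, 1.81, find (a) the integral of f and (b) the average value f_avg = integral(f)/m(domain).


Step 1: Integral = sum(value_i * measure_i)
= 5.84*2.22 + 9.22*1.7 + 9.04*1.7 + 8.69*2.17 + 1.55*2.44 + 4.87*1.81
= 12.9648 + 15.674 + 15.368 + 18.8573 + 3.782 + 8.8147
= 75.4608
Step 2: Total measure of domain = 2.22 + 1.7 + 1.7 + 2.17 + 2.44 + 1.81 = 12.04
Step 3: Average value = 75.4608 / 12.04 = 6.267508


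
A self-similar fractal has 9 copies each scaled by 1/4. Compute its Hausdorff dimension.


For a self-similar set with N copies scaled by 1/r:
dim_H = log(N)/log(r) = log(9)/log(4)
= 2.197225/1.386294
= 1.584963


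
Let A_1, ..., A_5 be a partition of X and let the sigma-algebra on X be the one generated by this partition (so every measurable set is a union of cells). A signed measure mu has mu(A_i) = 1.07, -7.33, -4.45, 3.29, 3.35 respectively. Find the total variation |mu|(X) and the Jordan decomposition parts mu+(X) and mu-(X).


Step 1: Every measurable set is a union of atoms (the cells / points), so a Hahn decomposition is
  obtained by grouping atoms by sign: P = union of atoms with mu > 0, N = union of the remaining atoms.
  Atoms in P (indices): 1, 4, 5;  atoms in N (indices): 2, 3
  Positive values: 1.07, 3.29, 3.35
  Negative values: -7.33, -4.45
Step 2: mu+(X) = mu(P) = sum of positive atom values = 7.71
Step 3: mu-(X) = -mu(N) = sum of |negative atom values| = 11.78
Step 4: |mu|(X) = mu+(X) + mu-(X) = 7.71 + 11.78 = 19.49


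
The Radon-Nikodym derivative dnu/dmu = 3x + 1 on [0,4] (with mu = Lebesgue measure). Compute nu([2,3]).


nu(A) = integral_A (dnu/dmu) dmu = integral_2^3 (3x + 1) dx
Step 1: Antiderivative F(x) = (3/2)x^2 + 1x
Step 2: F(3) = (3/2)*3^2 + 1*3 = 13.5 + 3 = 16.5
Step 3: F(2) = (3/2)*2^2 + 1*2 = 6 + 2 = 8
Step 4: nu([2,3]) = F(3) - F(2) = 16.5 - 8 = 8.5


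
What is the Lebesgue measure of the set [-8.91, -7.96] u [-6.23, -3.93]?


For pairwise disjoint intervals, m(union) = sum of lengths.
= (-7.96 - -8.91) + (-3.93 - -6.23)
= 0.95 + 2.3
= 3.25


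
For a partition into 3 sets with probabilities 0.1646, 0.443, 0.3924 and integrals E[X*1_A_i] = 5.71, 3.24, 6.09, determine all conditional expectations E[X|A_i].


For each cell A_i: E[X|A_i] = E[X*1_A_i] / P(A_i)
Step 1: E[X|A_1] = 5.71 / 0.1646 = 34.690158
Step 2: E[X|A_2] = 3.24 / 0.443 = 7.31377
Step 3: E[X|A_3] = 6.09 / 0.3924 = 15.519878
Verification: E[X] = sum E[X*1_A_i] = 5.71 + 3.24 + 6.09 = 15.04


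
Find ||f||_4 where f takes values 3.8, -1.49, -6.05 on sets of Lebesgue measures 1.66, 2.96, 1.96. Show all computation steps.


Step 1: Compute |f_i|^4 for each value:
  |3.8|^4 = 208.5136
  |-1.49|^4 = 4.928844
  |-6.05|^4 = 1339.743006
Step 2: Multiply by measures and sum:
  208.5136 * 1.66 = 346.132576
  4.928844 * 2.96 = 14.589378
  1339.743006 * 1.96 = 2625.896292
Sum = 346.132576 + 14.589378 + 2625.896292 = 2986.618247
Step 3: Take the p-th root:
||f||_4 = (2986.618247)^(1/4) = 7.392561


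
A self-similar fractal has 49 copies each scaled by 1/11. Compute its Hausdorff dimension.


For a self-similar set with N copies scaled by 1/r:
dim_H = log(N)/log(r) = log(49)/log(11)
= 3.89182/2.397895
= 1.623015


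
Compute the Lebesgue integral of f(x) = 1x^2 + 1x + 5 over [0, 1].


The Lebesgue integral of a Riemann-integrable function agrees with the Riemann integral.
Antiderivative F(x) = (1/3)x^3 + (1/2)x^2 + 5x
F(1) = (1/3)*1^3 + (1/2)*1^2 + 5*1
     = (1/3)*1 + (1/2)*1 + 5*1
     = 0.333333 + 0.5 + 5
     = 5.833333
F(0) = 0.0
Integral = F(1) - F(0) = 5.833333 - 0.0 = 5.833333


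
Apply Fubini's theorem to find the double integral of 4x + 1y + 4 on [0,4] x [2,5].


By Fubini, integrate in x first, then y.
Step 1: Fix y, integrate over x in [0,4]:
  integral(4x + 1y + 4, x=0..4)
  = 4*(4^2 - 0^2)/2 + (1y + 4)*(4 - 0)
  = 32 + (1y + 4)*4
  = 32 + 4y + 16
  = 48 + 4y
Step 2: Integrate over y in [2,5]:
  integral(48 + 4y, y=2..5)
  = 48*3 + 4*(5^2 - 2^2)/2
  = 144 + 42
  = 186


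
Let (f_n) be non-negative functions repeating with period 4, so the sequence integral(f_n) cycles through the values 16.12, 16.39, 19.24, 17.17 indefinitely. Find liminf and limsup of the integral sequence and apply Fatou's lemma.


The sequence (integral(f_n)) is periodic with period 4, repeating the values 16.12, 16.39, 19.24, 17.17 indefinitely.
Step 1: For a periodic sequence, every tail (a_m, a_(m+1), ...) contains all 4 period values infinitely often.
Step 2: Hence inf of every tail = min of the period values = min(16.12, 16.39, 19.24, 17.17) = 16.12.
        liminf_n integral(f_n) = sup over m of (inf of tail from m) = 16.12.
Step 3: Similarly sup of every tail = max of the period values = 19.24.
        limsup_n integral(f_n) = 19.24.
Step 4: Fatou's lemma: integral(liminf_n f_n) <= liminf_n integral(f_n) = 16.12.
        So the integral of the pointwise liminf is at most 16.12.


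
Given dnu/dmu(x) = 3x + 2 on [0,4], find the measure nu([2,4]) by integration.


nu(A) = integral_A (dnu/dmu) dmu = integral_2^4 (3x + 2) dx
Step 1: Antiderivative F(x) = (3/2)x^2 + 2x
Step 2: F(4) = (3/2)*4^2 + 2*4 = 24 + 8 = 32
Step 3: F(2) = (3/2)*2^2 + 2*2 = 6 + 4 = 10
Step 4: nu([2,4]) = F(4) - F(2) = 32 - 10 = 22


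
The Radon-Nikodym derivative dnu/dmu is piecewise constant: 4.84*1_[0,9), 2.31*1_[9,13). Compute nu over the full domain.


Integrate each piece of the Radon-Nikodym derivative:
Step 1: integral_0^9 4.84 dx = 4.84*(9-0) = 4.84*9 = 43.56
Step 2: integral_9^13 2.31 dx = 2.31*(13-9) = 2.31*4 = 9.24
Total: 43.56 + 9.24 = 52.8


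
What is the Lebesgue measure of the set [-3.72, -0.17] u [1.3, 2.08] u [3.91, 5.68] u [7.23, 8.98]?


For pairwise disjoint intervals, m(union) = sum of lengths.
= (-0.17 - -3.72) + (2.08 - 1.3) + (5.68 - 3.91) + (8.98 - 7.23)
= 3.55 + 0.78 + 1.77 + 1.75
= 7.85


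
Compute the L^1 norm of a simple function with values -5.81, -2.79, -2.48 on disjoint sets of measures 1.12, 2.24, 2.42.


Step 1: Compute |f_i|^1 for each value:
  |-5.81|^1 = 5.81
  |-2.79|^1 = 2.79
  |-2.48|^1 = 2.48
Step 2: Multiply by measures and sum:
  5.81 * 1.12 = 6.5072
  2.79 * 2.24 = 6.2496
  2.48 * 2.42 = 6.0016
Sum = 6.5072 + 6.2496 + 6.0016 = 18.7584
Step 3: Take the p-th root:
||f||_1 = (18.7584)^(1/1) = 18.7584


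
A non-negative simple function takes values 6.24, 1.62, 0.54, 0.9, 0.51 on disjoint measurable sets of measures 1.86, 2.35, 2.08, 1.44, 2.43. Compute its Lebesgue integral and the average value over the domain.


Step 1: Integral = sum(value_i * measure_i)
= 6.24*1.86 + 1.62*2.35 + 0.54*2.08 + 0.9*1.44 + 0.51*2.43
= 11.6064 + 3.807 + 1.1232 + 1.296 + 1.2393
= 19.0719
Step 2: Total measure of domain = 1.86 + 2.35 + 2.08 + 1.44 + 2.43 = 10.16
Step 3: Average value = 19.0719 / 10.16 = 1.877156


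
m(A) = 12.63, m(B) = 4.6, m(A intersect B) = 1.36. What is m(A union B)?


By inclusion-exclusion: m(A u B) = m(A) + m(B) - m(A n B)
= 12.63 + 4.6 - 1.36
= 15.87


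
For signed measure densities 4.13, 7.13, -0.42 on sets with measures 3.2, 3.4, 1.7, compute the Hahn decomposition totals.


Step 1: Compute signed measure on each set:
  Set 1: 4.13 * 3.2 = 13.216
  Set 2: 7.13 * 3.4 = 24.242
  Set 3: -0.42 * 1.7 = -0.714
Step 2: Total signed measure = (13.216) + (24.242) + (-0.714)
     = 36.744
Step 3: Positive part mu+(X) = sum of positive contributions = 37.458
Step 4: Negative part mu-(X) = |sum of negative contributions| = 0.714


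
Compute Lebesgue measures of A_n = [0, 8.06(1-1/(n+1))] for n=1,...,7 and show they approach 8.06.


By continuity of measure from below: if A_n increases to A, then m(A_n) -> m(A).
Here A = [0, 8.06], so m(A) = 8.06
Step 1: a_1 = 8.06*(1 - 1/2) = 4.03, m(A_1) = 4.03
Step 2: a_2 = 8.06*(1 - 1/3) = 5.3733, m(A_2) = 5.3733
Step 3: a_3 = 8.06*(1 - 1/4) = 6.045, m(A_3) = 6.045
Step 4: a_4 = 8.06*(1 - 1/5) = 6.448, m(A_4) = 6.448
Step 5: a_5 = 8.06*(1 - 1/6) = 6.7167, m(A_5) = 6.7167
Step 6: a_6 = 8.06*(1 - 1/7) = 6.9086, m(A_6) = 6.9086
Step 7: a_7 = 8.06*(1 - 1/8) = 7.0525, m(A_7) = 7.0525
Limit: m(A_n) -> m([0,8.06]) = 8.06


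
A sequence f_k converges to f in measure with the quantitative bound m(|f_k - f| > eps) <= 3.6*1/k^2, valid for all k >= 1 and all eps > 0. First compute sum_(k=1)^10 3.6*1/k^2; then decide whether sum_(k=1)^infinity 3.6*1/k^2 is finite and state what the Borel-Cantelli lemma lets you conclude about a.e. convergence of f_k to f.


Step 1: List the terms 3.6*1/k^2 for k = 1 to 10:
  k=1: 3.6
  k=2: 0.9
  k=3: 0.4
  k=4: 0.225
  k=5: 0.144
  k=6: 0.1
  k=7: 0.073469
  k=8: 0.05625
  k=9: 0.044444
  k=10: 0.036
Step 2: Partial sum = 3.6 + 0.9 + 0.4 + 0.225 + 0.144 + 0.1 + 0.073469 + 0.05625 + 0.044444 + 0.036
     = 5.579164
Step 3: The full series sum_(k>=1) 3.6*1/k^2 converges (p-series with p = 2 > 1; a constant multiple of a convergent series converges).
Step 4: Fix eps > 0. Since sum_k m(|f_k - f| > eps) < infinity, the Borel-Cantelli lemma gives
        m(limsup_k {|f_k - f| > eps}) = 0, i.e. for a.e. x, |f_k(x) - f(x)| <= eps for all large k.
        Applying this with eps = 1/j for j = 1, 2, ... and intersecting the countably many full-measure sets,
        for a.e. x we get limsup_k |f_k(x) - f(x)| <= 1/j for every j, hence f_k -> f almost everywhere.
Conclusion: series converges; Borel-Cantelli yields f_k -> f a.e.


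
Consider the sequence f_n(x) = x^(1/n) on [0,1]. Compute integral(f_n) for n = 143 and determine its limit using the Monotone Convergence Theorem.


At n = 143: f_143(x) = x^(1/143).
Step 1: integral(x^(1/143), 0, 1) = [x^(1/143+1) / (1/143+1)] from 0 to 1
     = 1 / (1/143 + 1) = 1 / ((143+1)/143) = 143/(143+1)
     = 143/144 = 0.993056
Step 2: As n -> infinity, f_n(x) = x^(1/n) -> 1 for x in (0,1], and f_n is increasing in n.
By MCT, lim_n integral(f_n) = integral(lim_n f_n) = integral(1, 0, 1) = 1.
Step 3: Verify convergence: 143/144 = 0.993056 -> 1


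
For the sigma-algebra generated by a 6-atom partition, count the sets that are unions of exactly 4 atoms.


Each element of F is a union of some subset of the 6 atoms.
Elements that are unions of exactly 4 atoms correspond to 4-element subsets of the 6 atoms.
Count = C(6, 4) = 6! / (4! * 2!) = 15.


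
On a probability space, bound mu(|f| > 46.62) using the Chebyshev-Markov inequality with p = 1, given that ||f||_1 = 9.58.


Chebyshev/Markov inequality: mu(|f| > eps) <= (||f||_p / eps)^p
Step 1: ||f||_1 / eps = 9.58 / 46.62 = 0.205491
Step 2: Raise to power p = 1:
  (0.205491)^1 = 0.205491
Step 3: Therefore mu(|f| > 46.62) <= 0.205491


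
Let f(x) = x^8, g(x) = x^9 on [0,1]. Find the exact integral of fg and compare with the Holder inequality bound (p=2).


Step 1: Exact integral of f*g = integral(x^17, 0, 1) = 1/18
     = 0.055556
Step 2: Holder bound with p=2, q=2:
  ||f||_p = (integral x^16 dx)^(1/2) = (1/17)^(1/2) = 0.242536
  ||g||_q = (integral x^18 dx)^(1/2) = (1/19)^(1/2) = 0.229416
Step 3: Holder bound = ||f||_p * ||g||_q = 0.242536 * 0.229416 = 0.055641
Verification: 0.055556 <= 0.055641 (Holder holds)


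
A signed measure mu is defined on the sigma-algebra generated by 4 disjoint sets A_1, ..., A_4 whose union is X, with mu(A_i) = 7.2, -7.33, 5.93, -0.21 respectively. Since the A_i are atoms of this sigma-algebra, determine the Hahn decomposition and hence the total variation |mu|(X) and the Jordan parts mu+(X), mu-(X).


Step 1: Every measurable set is a union of atoms (the cells / points), so a Hahn decomposition is
  obtained by grouping atoms by sign: P = union of atoms with mu > 0, N = union of the remaining atoms.
  Atoms in P (indices): 1, 3;  atoms in N (indices): 2, 4
  Positive values: 7.2, 5.93
  Negative values: -7.33, -0.21
Step 2: mu+(X) = mu(P) = sum of positive atom values = 13.13
Step 3: mu-(X) = -mu(N) = sum of |negative atom values| = 7.54
Step 4: |mu|(X) = mu+(X) + mu-(X) = 13.13 + 7.54 = 20.67


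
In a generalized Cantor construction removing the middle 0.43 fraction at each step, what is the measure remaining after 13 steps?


Step 1: At each step, fraction remaining = 1 - 0.43 = 0.57
Step 2: After 13 steps, measure = (0.57)^13
Result = 6.704604e-04


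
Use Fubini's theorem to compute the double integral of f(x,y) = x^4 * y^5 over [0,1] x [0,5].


By Fubini's theorem, the double integral factors as a product of single integrals:
Step 1: integral_0^1 x^4 dx = [x^5/5] from 0 to 1
     = 1^5/5 = 0.2
Step 2: integral_0^5 y^5 dy = [y^6/6] from 0 to 5
     = 5^6/6 = 2604.166667
Step 3: Double integral = 0.2 * 2604.166667 = 520.833333


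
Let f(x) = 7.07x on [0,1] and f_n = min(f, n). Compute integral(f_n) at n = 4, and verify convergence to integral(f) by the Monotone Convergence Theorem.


f(x) = 7.07x on [0,1]; f_n(x) = min(7.07x, n). At n = 4:
Step 1: f(x) reaches 4 at x = 4/7.07 = 0.565771
Step 2: integral(f_4) = integral(7.07x, 0, 0.565771) + integral(4, 0.565771, 1)
       = 7.07*0.565771^2/2 + 4*(1 - 0.565771)
       = 1.131542 + 1.736917
       = 2.868458
Step 3: As n -> infinity, f_n increases to f, so by MCT integral(f_n) -> integral(f) = 7.07/2 = 3.535.
Convergence: integral(f_4) = 2.868458 -> 3.535 as n -> infinity


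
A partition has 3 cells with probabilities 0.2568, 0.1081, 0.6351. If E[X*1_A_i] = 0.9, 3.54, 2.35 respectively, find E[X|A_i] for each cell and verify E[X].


For each cell A_i: E[X|A_i] = E[X*1_A_i] / P(A_i)
Step 1: E[X|A_1] = 0.9 / 0.2568 = 3.504673
Step 2: E[X|A_2] = 3.54 / 0.1081 = 32.747456
Step 3: E[X|A_3] = 2.35 / 0.6351 = 3.700205
Verification: E[X] = sum E[X*1_A_i] = 0.9 + 3.54 + 2.35 = 6.79


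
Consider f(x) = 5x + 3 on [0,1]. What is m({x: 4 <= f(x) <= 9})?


f^(-1)([4, 9]) = {x : 4 <= 5x + 3 <= 9}
Solving: (4 - 3)/5 <= x <= (9 - 3)/5
= [0.2, 1.2]
Intersecting with [0,1]: [0.2, 1]
Measure = 1 - 0.2 = 0.8


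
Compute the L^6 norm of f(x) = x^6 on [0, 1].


Step 1: ||f||_6 = (integral_0^1 |x^6|^6 dx)^(1/6)
     = (integral_0^1 x^36 dx)^(1/6)
Step 2: integral_0^1 x^36 dx = [x^37/(37)] from 0 to 1 = 1^37/37
     = 1/37 = 0.027027
Step 3: ||f||_6 = (0.027027)^(1/6) = 0.547814


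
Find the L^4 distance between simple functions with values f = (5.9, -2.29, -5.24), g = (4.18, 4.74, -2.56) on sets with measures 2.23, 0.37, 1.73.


Step 1: Compute differences f_i - g_i:
  5.9 - 4.18 = 1.72
  -2.29 - 4.74 = -7.03
  -5.24 - -2.56 = -2.68
Step 2: Compute |diff|^4 * measure for each set:
  |1.72|^4 * 2.23 = 8.752131 * 2.23 = 19.517251
  |-7.03|^4 * 0.37 = 2442.425357 * 0.37 = 903.697382
  |-2.68|^4 * 1.73 = 51.58687 * 1.73 = 89.245285
Step 3: Sum = 1012.459918
Step 4: ||f-g||_4 = (1012.459918)^(1/4) = 5.640849


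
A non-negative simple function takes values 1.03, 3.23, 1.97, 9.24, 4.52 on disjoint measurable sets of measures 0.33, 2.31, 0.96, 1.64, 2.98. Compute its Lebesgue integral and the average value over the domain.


Step 1: Integral = sum(value_i * measure_i)
= 1.03*0.33 + 3.23*2.31 + 1.97*0.96 + 9.24*1.64 + 4.52*2.98
= 0.3399 + 7.4613 + 1.8912 + 15.1536 + 13.4696
= 38.3156
Step 2: Total measure of domain = 0.33 + 2.31 + 0.96 + 1.64 + 2.98 = 8.22
Step 3: Average value = 38.3156 / 8.22 = 4.661265


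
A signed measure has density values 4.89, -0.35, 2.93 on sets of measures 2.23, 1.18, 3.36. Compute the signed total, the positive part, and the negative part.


Step 1: Compute signed measure on each set:
  Set 1: 4.89 * 2.23 = 10.9047
  Set 2: -0.35 * 1.18 = -0.413
  Set 3: 2.93 * 3.36 = 9.8448
Step 2: Total signed measure = (10.9047) + (-0.413) + (9.8448)
     = 20.3365
Step 3: Positive part mu+(X) = sum of positive contributions = 20.7495
Step 4: Negative part mu-(X) = |sum of negative contributions| = 0.413


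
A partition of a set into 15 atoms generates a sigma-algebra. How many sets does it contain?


Each element of the sigma-algebra is a union of some subset of the 15 atoms.
The number of such subsets is 2^15 = 32768.


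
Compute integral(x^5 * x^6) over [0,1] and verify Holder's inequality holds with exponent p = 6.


Step 1: Exact integral of f*g = integral(x^11, 0, 1) = 1/12
     = 0.083333
Step 2: Holder bound with p=6, q=1.2:
  ||f||_p = (integral x^30 dx)^(1/6) = (1/31)^(1/6) = 0.564209
  ||g||_q = (integral x^7.2 dx)^(1/1.2) = (1/8.2)^(1/1.2) = 0.173176
Step 3: Holder bound = ||f||_p * ||g||_q = 0.564209 * 0.173176 = 0.097708
Verification: 0.083333 <= 0.097708 (Holder holds)


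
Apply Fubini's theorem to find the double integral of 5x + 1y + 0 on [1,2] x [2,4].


By Fubini, integrate in x first, then y.
Step 1: Fix y, integrate over x in [1,2]:
  integral(5x + 1y + 0, x=1..2)
  = 5*(2^2 - 1^2)/2 + (1y + 0)*(2 - 1)
  = 7.5 + (1y + 0)*1
  = 7.5 + 1y + 0
  = 7.5 + 1y
Step 2: Integrate over y in [2,4]:
  integral(7.5 + 1y, y=2..4)
  = 7.5*2 + 1*(4^2 - 2^2)/2
  = 15 + 6
  = 21


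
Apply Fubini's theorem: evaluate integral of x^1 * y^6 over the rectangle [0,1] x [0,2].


By Fubini's theorem, the double integral factors as a product of single integrals:
Step 1: integral_0^1 x^1 dx = [x^2/2] from 0 to 1
     = 1^2/2 = 0.5
Step 2: integral_0^2 y^6 dy = [y^7/7] from 0 to 2
     = 2^7/7 = 18.285714
Step 3: Double integral = 0.5 * 18.285714 = 9.142857


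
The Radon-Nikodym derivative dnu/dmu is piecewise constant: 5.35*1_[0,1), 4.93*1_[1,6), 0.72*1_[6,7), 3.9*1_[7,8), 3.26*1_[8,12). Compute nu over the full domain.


Integrate each piece of the Radon-Nikodym derivative:
Step 1: integral_0^1 5.35 dx = 5.35*(1-0) = 5.35*1 = 5.35
Step 2: integral_1^6 4.93 dx = 4.93*(6-1) = 4.93*5 = 24.65
Step 3: integral_6^7 0.72 dx = 0.72*(7-6) = 0.72*1 = 0.72
Step 4: integral_7^8 3.9 dx = 3.9*(8-7) = 3.9*1 = 3.9
Step 5: integral_8^12 3.26 dx = 3.26*(12-8) = 3.26*4 = 13.04
Total: 5.35 + 24.65 + 0.72 + 3.9 + 13.04 = 47.66


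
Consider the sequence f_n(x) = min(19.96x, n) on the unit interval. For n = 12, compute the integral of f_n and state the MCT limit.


f(x) = 19.96x on [0,1]; f_n(x) = min(19.96x, n). At n = 12:
Step 1: f(x) reaches 12 at x = 12/19.96 = 0.601202
Step 2: integral(f_12) = integral(19.96x, 0, 0.601202) + integral(12, 0.601202, 1)
       = 19.96*0.601202^2/2 + 12*(1 - 0.601202)
       = 3.607214 + 4.785571
       = 8.392786
Step 3: As n -> infinity, f_n increases to f, so by MCT integral(f_n) -> integral(f) = 19.96/2 = 9.98.
Convergence: integral(f_12) = 8.392786 -> 9.98 as n -> infinity
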